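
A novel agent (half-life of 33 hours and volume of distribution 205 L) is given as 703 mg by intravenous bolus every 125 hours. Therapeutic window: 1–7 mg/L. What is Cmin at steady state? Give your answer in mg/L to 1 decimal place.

k = ln2/t½ = ln2/33 ≈ 0.021004 h⁻¹; fraction remaining f = e^(−kτ) = e^(−0.021004×125) ≈ 0.0724.
Accumulation ratio R = 1/(1 − f) ≈ 1/0.9276 ≈ 1.0781.
Single-dose peak C₀ = D/Vd = 703/205 ≈ 3.429 mg/L.
Steady-state peak Cmax,ss = C₀·R ≈ 3.429 × 1.0781 ≈ 3.697 mg/L.
One interval later, Cmin,ss = Cmax,ss·e^(−kτ) ≈ 3.697 × 0.0724 ≈ 0.268 mg/L.
Trough 0.3 mg/L vs MEC 1 mg/L: subtherapeutic.

0.3 mg/L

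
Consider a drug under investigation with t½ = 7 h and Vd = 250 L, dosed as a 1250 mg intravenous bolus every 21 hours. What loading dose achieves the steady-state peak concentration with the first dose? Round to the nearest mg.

1429 mg

f = (1/2)^(21/7) ≈ 0.125000; accumulation ratio R = 1/(1−f) ≈ 1.14286.
Loading dose to hit Cmax,ss on first dose: D_load = D_maint·R ≈ 1250 × 1.14286 ≈ 1428.58 mg.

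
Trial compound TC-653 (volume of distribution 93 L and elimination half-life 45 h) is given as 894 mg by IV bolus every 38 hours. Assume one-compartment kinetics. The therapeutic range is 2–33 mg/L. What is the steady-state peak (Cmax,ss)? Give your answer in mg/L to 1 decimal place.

21.7 mg/L

Over one 38-h interval, 38/45 ≈ 0.84444 half-lives elapse, leaving f ≈ 0.5569 of each dose.
Accumulation ratio R = 1/(1 − f) ≈ 1/0.4431 ≈ 2.2568.
Each bolus raises the concentration by D/Vd = 894/93 ≈ 9.613 mg/L.
Steady-state peak Cmax,ss = C₀·R ≈ 9.613 × 2.2568 ≈ 21.695 mg/L.
Peak 21.7 mg/L vs MTC 33 mg/L: below toxic threshold.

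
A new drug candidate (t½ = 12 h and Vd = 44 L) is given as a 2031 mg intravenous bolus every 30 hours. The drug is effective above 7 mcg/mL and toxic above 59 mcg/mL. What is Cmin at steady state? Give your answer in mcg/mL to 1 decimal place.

k = ln2/t½ = ln2/12 ≈ 0.057762 h⁻¹; fraction remaining f = e^(−kτ) = e^(−0.057762×30) ≈ 0.1768.
Accumulation ratio R = 1/(1 − f) ≈ 1/0.8232 ≈ 1.2148.
Each bolus raises the concentration by D/Vd = 2031/44 ≈ 46.159 mcg/mL.
Cmax,ss = C₀/(1 − f) ≈ 46.159/0.8232 ≈ 56.073 mcg/mL.
Steady-state trough Cmin,ss = Cmax,ss·f ≈ 56.073 × 0.1768 ≈ 9.914 mcg/mL.
Trough 9.9 mcg/mL vs MEC 7 mcg/mL: adequate.

9.9 mcg/mL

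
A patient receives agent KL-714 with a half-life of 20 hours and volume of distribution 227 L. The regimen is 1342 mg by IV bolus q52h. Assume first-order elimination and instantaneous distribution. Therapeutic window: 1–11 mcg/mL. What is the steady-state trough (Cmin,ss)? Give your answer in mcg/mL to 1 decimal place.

τ/t½ = 52/20 ≈ 2.6, so fraction remaining f = (1/2)^(52/20) ≈ 0.1649.
Accumulation ratio R = 1/(1 − f) ≈ 1/0.8351 ≈ 1.1975.
Each bolus raises the concentration by D/Vd = 1342/227 ≈ 5.912 mcg/mL.
Cmax,ss = C₀/(1 − f) ≈ 5.912/0.8351 ≈ 7.079 mcg/mL.
One interval later, Cmin,ss = Cmax,ss·e^(−kτ) ≈ 7.079 × 0.1649 ≈ 1.167 mcg/mL.
Trough 1.2 mcg/mL vs MEC 1 mcg/mL: adequate.

1.2 mcg/mL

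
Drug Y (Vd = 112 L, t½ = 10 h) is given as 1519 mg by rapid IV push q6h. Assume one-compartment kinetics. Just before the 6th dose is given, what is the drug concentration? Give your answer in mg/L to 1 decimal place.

23.0 mg/L

f = (1/2)^(τ/t½) = (1/2)^(6/10) ≈ 0.6598.
C₀ = D/Vd = 1519/112 ≈ 13.562 mg/L.
Before the 6th dose, 5 doses have been given. Superposition: Cmin = C₀·(f + f² + … + f^5).
≈ 13.562 × (0.6598 + 0.4353 + 0.2872 + 0.1895 + 0.1250) ≈ 13.562 × 1.6968 ≈ 23.012 mg/L.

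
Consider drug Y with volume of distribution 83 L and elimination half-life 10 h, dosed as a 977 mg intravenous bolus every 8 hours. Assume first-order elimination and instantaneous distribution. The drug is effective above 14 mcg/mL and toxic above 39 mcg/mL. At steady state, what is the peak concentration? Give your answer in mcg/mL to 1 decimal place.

27.7 mcg/mL

τ/t½ = 8/10 ≈ 0.8, so fraction remaining f = (1/2)^(8/10) ≈ 0.5743.
Accumulation ratio R = 1/(1 − f) ≈ 1/0.4257 ≈ 2.3491.
Single-dose peak C₀ = D/Vd = 977/83 ≈ 11.771 mcg/mL.
Steady-state peak Cmax,ss = C₀·R ≈ 11.771 × 2.3491 ≈ 27.651 mcg/mL.
Peak 27.7 mcg/mL vs MTC 39 mcg/mL: below toxic threshold.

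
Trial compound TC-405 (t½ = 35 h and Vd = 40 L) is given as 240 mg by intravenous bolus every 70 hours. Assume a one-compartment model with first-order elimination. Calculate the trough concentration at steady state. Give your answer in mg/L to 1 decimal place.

The dosing interval is 2 half-lives, so f = 2^(−2) = 0.25.
Accumulation ratio R = 1/(1 − f) = 1/0.75 = 4/3.
Single-dose peak C₀ = D/Vd = 240/40 = 6 mg/L.
Steady-state peak Cmax,ss = C₀·R = 6 × 4/3 ≈ 8.000 mg/L.
Steady-state trough Cmin,ss = Cmax,ss·f ≈ 8.000 × 0.25 ≈ 2.000 mg/L.

2.0 mg/L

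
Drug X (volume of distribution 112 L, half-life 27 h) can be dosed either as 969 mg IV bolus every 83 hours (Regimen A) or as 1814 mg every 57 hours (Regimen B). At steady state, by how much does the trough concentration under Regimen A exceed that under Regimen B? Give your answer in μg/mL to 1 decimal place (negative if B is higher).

-3.7 μg/mL

Regimen A: f = (1/2)^(83/27) ≈ 0.1187; Cmin,ss = (969/112)·f/(1−f) ≈ 1.165 μg/mL.
Regimen B: f = (1/2)^(57/27) ≈ 0.2315; Cmin,ss = (1814/112)·f/(1−f) ≈ 4.879 μg/mL.
Difference ≈ 1.165 − 4.879 ≈ -3.714 μg/mL.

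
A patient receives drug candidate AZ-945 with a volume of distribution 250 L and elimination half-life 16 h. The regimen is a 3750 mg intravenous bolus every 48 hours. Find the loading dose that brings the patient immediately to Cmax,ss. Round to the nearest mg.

f = (1/2)^(48/16) ≈ 0.125000; accumulation ratio R = 1/(1−f) ≈ 1.14286.
Loading dose to hit Cmax,ss on first dose: D_load = D_maint·R ≈ 3750 × 1.14286 ≈ 4285.73 mg.

4286 mg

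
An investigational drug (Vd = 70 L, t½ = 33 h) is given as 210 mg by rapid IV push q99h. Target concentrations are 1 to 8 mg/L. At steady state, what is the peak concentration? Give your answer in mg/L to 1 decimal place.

3.4 mg/L

The dosing interval is 3 half-lives, so f = 2^(−3) = 0.125.
Accumulation ratio R = 1/(1 − f) = 1/0.875 = 8/7.
Single-dose peak C₀ = D/Vd = 210/70 = 3 mg/L.
Steady-state peak Cmax,ss = C₀·R = 3 × 8/7 ≈ 3.429 mg/L.
Peak 3.4 mg/L vs MTC 8 mg/L: below toxic threshold.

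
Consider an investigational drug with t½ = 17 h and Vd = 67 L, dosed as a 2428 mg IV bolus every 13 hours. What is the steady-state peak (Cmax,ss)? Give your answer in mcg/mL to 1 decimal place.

88.1 mcg/mL

Over one 13-h interval, 13/17 ≈ 0.76471 half-lives elapse, leaving f ≈ 0.5886 of each dose.
Accumulation ratio R = 1/(1 − f) ≈ 1/0.4114 ≈ 2.4307.
Each bolus raises the concentration by D/Vd = 2428/67 ≈ 36.239 mcg/mL.
Cmax,ss = C₀/(1 − f) ≈ 36.239/0.4114 ≈ 88.087 mcg/mL.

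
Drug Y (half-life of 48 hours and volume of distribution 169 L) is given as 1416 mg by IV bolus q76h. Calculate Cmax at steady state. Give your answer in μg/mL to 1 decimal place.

Over one 76-h interval, 76/48 ≈ 1.5833 half-lives elapse, leaving f ≈ 0.3337 of each dose.
At steady state, accumulation factor R = 1/(1 − e^(−kτ)) ≈ 1.5008.
Each bolus raises the concentration by D/Vd = 1416/169 ≈ 8.379 μg/mL.
Cmax,ss = C₀/(1 − f) ≈ 8.379/0.6663 ≈ 12.575 μg/mL.

12.6 μg/mL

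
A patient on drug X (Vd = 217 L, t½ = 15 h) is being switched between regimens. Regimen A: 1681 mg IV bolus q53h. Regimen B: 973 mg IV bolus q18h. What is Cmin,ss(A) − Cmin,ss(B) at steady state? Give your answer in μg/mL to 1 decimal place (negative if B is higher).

-2.7 μg/mL

Regimen A: f = (1/2)^(53/15) ≈ 0.0864; Cmin,ss = (1681/217)·f/(1−f) ≈ 0.733 μg/mL.
Regimen B: f = (1/2)^(18/15) ≈ 0.4353; Cmin,ss = (973/217)·f/(1−f) ≈ 3.456 μg/mL.
Difference ≈ 0.733 − 3.456 ≈ -2.723 μg/mL.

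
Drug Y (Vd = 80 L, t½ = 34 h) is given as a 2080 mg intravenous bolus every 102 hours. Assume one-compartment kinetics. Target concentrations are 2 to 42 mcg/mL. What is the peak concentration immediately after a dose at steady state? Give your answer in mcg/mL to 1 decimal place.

τ = 102 h = 3 half-lives, so f = (1/2)^3 = 0.125.
At steady state, R = 1/(1 − 0.125) = 8/7.
Single-dose peak C₀ = D/Vd = 2080/80 = 26 mcg/mL.
Steady-state peak Cmax,ss = C₀·R = 26 × 8/7 ≈ 29.714 mcg/mL.
Peak 29.7 mcg/mL vs MTC 42 mcg/mL: below toxic threshold.

29.7 mcg/mL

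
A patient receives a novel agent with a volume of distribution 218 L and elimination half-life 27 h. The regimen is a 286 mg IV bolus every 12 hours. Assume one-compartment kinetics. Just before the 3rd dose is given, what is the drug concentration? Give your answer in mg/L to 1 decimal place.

f = (1/2)^(τ/t½) = (1/2)^(12/27) ≈ 0.7349.
C₀ = D/Vd = 286/218 ≈ 1.312 mg/L.
Before the 3rd dose, 2 doses have been given. Superposition: Cmin = C₀·(f + f²).
≈ 1.312 × (0.7349 + 0.5401) ≈ 1.312 × 1.2750 ≈ 1.673 mg/L.

1.7 mg/L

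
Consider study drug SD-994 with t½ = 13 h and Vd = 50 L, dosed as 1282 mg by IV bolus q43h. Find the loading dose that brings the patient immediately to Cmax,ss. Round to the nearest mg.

1426 mg

f = (1/2)^(43/13) ≈ 0.100992; accumulation ratio R = 1/(1−f) ≈ 1.11234.
Loading dose to hit Cmax,ss on first dose: D_load = D_maint·R ≈ 1282 × 1.11234 ≈ 1426.02 mg.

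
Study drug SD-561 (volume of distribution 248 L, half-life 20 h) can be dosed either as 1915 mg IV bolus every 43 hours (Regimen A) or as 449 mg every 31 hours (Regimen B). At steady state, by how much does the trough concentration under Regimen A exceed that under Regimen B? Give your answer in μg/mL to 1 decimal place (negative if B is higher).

1.3 μg/mL

Regimen A: f = (1/2)^(43/20) ≈ 0.2253; Cmin,ss = (1915/248)·f/(1−f) ≈ 2.246 μg/mL.
Regimen B: f = (1/2)^(31/20) ≈ 0.3415; Cmin,ss = (449/248)·f/(1−f) ≈ 0.939 μg/mL.
Difference ≈ 2.246 − 0.939 ≈ 1.307 μg/mL.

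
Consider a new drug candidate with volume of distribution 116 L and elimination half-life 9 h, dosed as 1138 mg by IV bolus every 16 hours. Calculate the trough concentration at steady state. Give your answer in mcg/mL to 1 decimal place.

4.0 mcg/mL

τ/t½ = 16/9 ≈ 1.7778, so fraction remaining f = (1/2)^(16/9) ≈ 0.2916.
Accumulation ratio R = 1/(1 − f) ≈ 1/0.7084 ≈ 1.4116.
Single-dose peak C₀ = D/Vd = 1138/116 ≈ 9.810 mcg/mL.
Steady-state peak Cmax,ss = C₀·R ≈ 9.810 × 1.4116 ≈ 13.848 mcg/mL.
One interval later, Cmin,ss = Cmax,ss·e^(−kτ) ≈ 13.848 × 0.2916 ≈ 4.038 mcg/mL.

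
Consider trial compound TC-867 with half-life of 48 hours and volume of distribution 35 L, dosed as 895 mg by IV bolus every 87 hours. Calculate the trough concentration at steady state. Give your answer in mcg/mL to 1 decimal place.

Over one 87-h interval, 87/48 ≈ 1.8125 half-lives elapse, leaving f ≈ 0.2847 of each dose.
At steady state, accumulation factor R = 1/(1 − e^(−kτ)) ≈ 1.3980.
Each bolus raises the concentration by D/Vd = 895/35 ≈ 25.571 mcg/mL.
Steady-state peak Cmax,ss = C₀·R ≈ 25.571 × 1.3980 ≈ 35.748 mcg/mL.
One interval later, Cmin,ss = Cmax,ss·e^(−kτ) ≈ 35.748 × 0.2847 ≈ 10.177 mcg/mL.

10.2 mcg/mL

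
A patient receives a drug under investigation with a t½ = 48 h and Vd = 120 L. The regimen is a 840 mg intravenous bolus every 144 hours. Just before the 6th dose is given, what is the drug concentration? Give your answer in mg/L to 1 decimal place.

f = (1/2)^(τ/t½) = (1/2)^(144/48) ≈ 0.1250.
C₀ = D/Vd = 840/120 ≈ 7.000 mg/L.
Before the 6th dose, 5 doses have been given. Superposition: Cmin = C₀·(f + f² + … + f^5).
≈ 7.000 × (0.1250 + 0.0156 + 0.0020 + 0.0002 + 0.0000) ≈ 7.000 × 0.1428 ≈ 1.000 mg/L.

1.0 mg/L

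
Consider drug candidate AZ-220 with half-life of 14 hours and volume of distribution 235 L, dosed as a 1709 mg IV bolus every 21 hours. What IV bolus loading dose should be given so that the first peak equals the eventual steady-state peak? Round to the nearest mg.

2644 mg

f = (1/2)^(21/14) ≈ 0.353553; accumulation ratio R = 1/(1−f) ≈ 1.54692.
Loading dose to hit Cmax,ss on first dose: D_load = D_maint·R ≈ 1709 × 1.54692 ≈ 2643.69 mg.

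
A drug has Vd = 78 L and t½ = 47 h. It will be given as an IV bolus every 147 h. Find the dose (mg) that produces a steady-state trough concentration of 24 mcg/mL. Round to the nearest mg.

14490 mg

τ/t½ = 147/47 ≈ 3.1277, so f = (1/2)^(147/47) ≈ 0.114414.
Cmin,ss = (D/Vd)·f/(1−f), so D = Cmin,ss·Vd·(1−f)/f.
D = 24 × 78 × (1−f)/f ≈ 24 × 78 × 7.74019 ≈ 14489.64 mg.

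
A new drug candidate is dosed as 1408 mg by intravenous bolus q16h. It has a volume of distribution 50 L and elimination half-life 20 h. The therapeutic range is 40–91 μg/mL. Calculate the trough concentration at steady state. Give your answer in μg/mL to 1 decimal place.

38.0 μg/mL

τ/t½ = 16/20 ≈ 0.8, so fraction remaining f = (1/2)^(16/20) ≈ 0.5743.
Single-dose peak C₀ = D/Vd = 1408/50 ≈ 28.160 μg/mL.
Steady-state trough Cmin,ss = C₀·f/(1−f) ≈ 28.160 × 0.5743/0.4257 ≈ 37.990 μg/mL.
Trough 38.0 μg/mL vs MEC 40 μg/mL: subtherapeutic.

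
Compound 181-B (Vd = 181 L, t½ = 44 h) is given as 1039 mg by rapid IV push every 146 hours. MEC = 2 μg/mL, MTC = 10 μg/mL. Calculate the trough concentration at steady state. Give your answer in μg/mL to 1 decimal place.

0.6 μg/mL

τ/t½ = 146/44 ≈ 3.3182, so fraction remaining f = (1/2)^(146/44) ≈ 0.1003.
Single-dose peak C₀ = D/Vd = 1039/181 ≈ 5.740 μg/mL.
Steady-state trough Cmin,ss = C₀·f/(1−f) ≈ 5.740 × 0.1003/0.8997 ≈ 0.640 μg/mL.
Trough 0.6 μg/mL vs MEC 2 μg/mL: subtherapeutic.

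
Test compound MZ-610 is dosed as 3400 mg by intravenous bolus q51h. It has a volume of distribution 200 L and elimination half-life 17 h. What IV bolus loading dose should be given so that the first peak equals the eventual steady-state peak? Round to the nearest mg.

f = (1/2)^(51/17) ≈ 0.125000; accumulation ratio R = 1/(1−f) ≈ 1.14286.
Loading dose to hit Cmax,ss on first dose: D_load = D_maint·R ≈ 3400 × 1.14286 ≈ 3885.72 mg.

3886 mg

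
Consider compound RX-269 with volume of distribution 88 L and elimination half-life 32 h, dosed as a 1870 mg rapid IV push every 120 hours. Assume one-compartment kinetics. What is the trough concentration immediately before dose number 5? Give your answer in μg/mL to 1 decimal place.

1.7 μg/mL

f = (1/2)^(τ/t½) = (1/2)^(120/32) ≈ 0.0743.
C₀ = D/Vd = 1870/88 ≈ 21.250 μg/mL.
Before the 5th dose, 4 doses have been given. Superposition: Cmin = C₀·(f + f² + … + f^4).
≈ 21.250 × (0.0743 + 0.0055 + 0.0004 + 0.0000) ≈ 21.250 × 0.0802 ≈ 1.704 μg/mL.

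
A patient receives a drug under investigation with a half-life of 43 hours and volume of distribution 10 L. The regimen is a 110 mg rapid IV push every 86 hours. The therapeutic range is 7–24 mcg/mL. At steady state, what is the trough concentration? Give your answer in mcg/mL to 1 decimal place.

3.7 mcg/mL

τ = 86 h = 2 half-lives, so f = (1/2)^2 = 0.25.
At steady state, R = 1/(1 − 0.25) = 4/3.
Single-dose peak C₀ = D/Vd = 110/10 = 11 mcg/mL.
Steady-state peak Cmax,ss = C₀·R = 11 × 4/3 ≈ 14.667 mcg/mL.
Steady-state trough Cmin,ss = Cmax,ss·f ≈ 14.667 × 0.25 ≈ 3.667 mcg/mL.
Trough 3.7 mcg/mL vs MEC 7 mcg/mL: subtherapeutic.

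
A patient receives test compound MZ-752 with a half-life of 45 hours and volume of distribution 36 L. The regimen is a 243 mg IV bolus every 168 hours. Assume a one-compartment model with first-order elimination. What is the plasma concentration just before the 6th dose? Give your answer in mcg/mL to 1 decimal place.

f = (1/2)^(τ/t½) = (1/2)^(168/45) ≈ 0.0752.
C₀ = D/Vd = 243/36 ≈ 6.750 mcg/mL.
Before the 6th dose, 5 doses have been given. Superposition: Cmin = C₀·(f + f² + … + f^5).
≈ 6.750 × (0.0752 + 0.0057 + 0.0004 + 0.0000 + 0.0000) ≈ 6.750 × 0.0813 ≈ 0.549 mcg/mL.

0.5 mcg/mL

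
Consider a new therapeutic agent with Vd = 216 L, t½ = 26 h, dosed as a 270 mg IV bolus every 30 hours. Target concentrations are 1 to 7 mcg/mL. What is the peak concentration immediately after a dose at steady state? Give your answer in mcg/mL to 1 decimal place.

2.3 mcg/mL

Over one 30-h interval, 30/26 ≈ 1.1538 half-lives elapse, leaving f ≈ 0.4494 of each dose.
Accumulation ratio R = 1/(1 − f) ≈ 1/0.5506 ≈ 1.8162.
Single-dose peak C₀ = D/Vd = 270/216 ≈ 1.250 mcg/mL.
Steady-state peak Cmax,ss = C₀·R ≈ 1.250 × 1.8162 ≈ 2.270 mcg/mL.
Peak 2.3 mcg/mL vs MTC 7 mcg/mL: below toxic threshold.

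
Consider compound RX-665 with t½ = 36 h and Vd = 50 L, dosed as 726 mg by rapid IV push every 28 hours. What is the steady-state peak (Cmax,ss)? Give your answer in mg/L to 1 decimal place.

34.8 mg/L

Over one 28-h interval, 28/36 ≈ 0.77778 half-lives elapse, leaving f ≈ 0.5833 of each dose.
Accumulation ratio R = 1/(1 − f) ≈ 1/0.4167 ≈ 2.3998.
Single-dose peak C₀ = D/Vd = 726/50 ≈ 14.520 mg/L.
Steady-state peak Cmax,ss = C₀·R ≈ 14.520 × 2.3998 ≈ 34.845 mg/L.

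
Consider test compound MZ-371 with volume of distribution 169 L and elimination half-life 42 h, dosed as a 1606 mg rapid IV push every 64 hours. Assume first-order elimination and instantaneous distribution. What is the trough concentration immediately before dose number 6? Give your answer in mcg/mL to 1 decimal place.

5.0 mcg/mL

f = (1/2)^(τ/t½) = (1/2)^(64/42) ≈ 0.3478.
C₀ = D/Vd = 1606/169 ≈ 9.503 mcg/mL.
Before the 6th dose, 5 doses have been given. Superposition: Cmin = C₀·(f + f² + … + f^5).
≈ 9.503 × (0.3478 + 0.1210 + 0.0421 + 0.0146 + 0.0051) ≈ 9.503 × 0.5306 ≈ 5.042 mcg/mL.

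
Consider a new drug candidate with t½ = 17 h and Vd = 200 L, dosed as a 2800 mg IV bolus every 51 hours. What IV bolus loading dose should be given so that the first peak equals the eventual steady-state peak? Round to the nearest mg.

f = (1/2)^(51/17) ≈ 0.125000; accumulation ratio R = 1/(1−f) ≈ 1.14286.
Loading dose to hit Cmax,ss on first dose: D_load = D_maint·R ≈ 2800 × 1.14286 ≈ 3200.01 mg.

3200 mg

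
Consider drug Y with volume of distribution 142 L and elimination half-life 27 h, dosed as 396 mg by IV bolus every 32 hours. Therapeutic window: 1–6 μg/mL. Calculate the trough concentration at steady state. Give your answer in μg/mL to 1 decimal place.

2.2 μg/mL

τ/t½ = 32/27 ≈ 1.1852, so fraction remaining f = (1/2)^(32/27) ≈ 0.4398.
Accumulation ratio R = 1/(1 − f) ≈ 1/0.5602 ≈ 1.7851.
Single-dose peak C₀ = D/Vd = 396/142 ≈ 2.789 μg/mL.
Cmax,ss = C₀/(1 − f) ≈ 2.789/0.5602 ≈ 4.979 μg/mL.
Steady-state trough Cmin,ss = Cmax,ss·f ≈ 4.979 × 0.4398 ≈ 2.190 μg/mL.
Trough 2.2 μg/mL vs MEC 1 μg/mL: adequate.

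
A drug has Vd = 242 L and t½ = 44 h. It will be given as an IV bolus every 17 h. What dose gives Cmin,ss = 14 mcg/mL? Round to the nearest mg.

1040 mg

τ/t½ = 17/44 ≈ 0.38636, so f = (1/2)^(17/44) ≈ 0.765056.
Cmin,ss = (D/Vd)·f/(1−f), so D = Cmin,ss·Vd·(1−f)/f.
D = 14 × 242 × (1−f)/f ≈ 14 × 242 × 0.30709 ≈ 1040.42 mg.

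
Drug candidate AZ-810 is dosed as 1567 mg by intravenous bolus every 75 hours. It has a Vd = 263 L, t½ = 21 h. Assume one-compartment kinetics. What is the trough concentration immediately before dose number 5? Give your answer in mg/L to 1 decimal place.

f = (1/2)^(τ/t½) = (1/2)^(75/21) ≈ 0.0841.
C₀ = D/Vd = 1567/263 ≈ 5.958 mg/L.
Before the 5th dose, 4 doses have been given. Superposition: Cmin = C₀·(f + f² + … + f^4).
≈ 5.958 × (0.0841 + 0.0071 + 0.0006 + 0.0001) ≈ 5.958 × 0.0919 ≈ 0.548 mg/L.

0.5 mg/L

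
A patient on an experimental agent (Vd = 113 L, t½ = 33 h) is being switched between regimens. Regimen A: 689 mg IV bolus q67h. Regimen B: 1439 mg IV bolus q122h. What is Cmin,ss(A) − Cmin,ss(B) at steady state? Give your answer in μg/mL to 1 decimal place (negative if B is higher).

0.9 μg/mL

Regimen A: f = (1/2)^(67/33) ≈ 0.2448; Cmin,ss = (689/113)·f/(1−f) ≈ 1.976 μg/mL.
Regimen B: f = (1/2)^(122/33) ≈ 0.0771; Cmin,ss = (1439/113)·f/(1−f) ≈ 1.064 μg/mL.
Difference ≈ 1.976 − 1.064 ≈ 0.912 μg/mL.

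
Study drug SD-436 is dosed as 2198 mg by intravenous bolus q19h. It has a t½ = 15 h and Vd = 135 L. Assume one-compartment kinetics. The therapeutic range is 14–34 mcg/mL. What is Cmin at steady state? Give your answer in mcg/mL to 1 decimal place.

11.6 mcg/mL

Over one 19-h interval, 19/15 ≈ 1.2667 half-lives elapse, leaving f ≈ 0.4156 of each dose.
Each bolus raises the concentration by D/Vd = 2198/135 ≈ 16.281 mcg/mL.
Steady-state trough Cmin,ss = C₀·f/(1−f) ≈ 16.281 × 0.4156/0.5844 ≈ 11.578 mcg/mL.
Trough 11.6 mcg/mL vs MEC 14 mcg/mL: subtherapeutic.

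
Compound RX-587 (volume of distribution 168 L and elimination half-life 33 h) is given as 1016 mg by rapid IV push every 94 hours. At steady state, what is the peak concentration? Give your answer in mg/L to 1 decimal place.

Over one 94-h interval, 94/33 ≈ 2.8485 half-lives elapse, leaving f ≈ 0.1388 of each dose.
At steady state, accumulation factor R = 1/(1 − e^(−kτ)) ≈ 1.1612.
Each bolus raises the concentration by D/Vd = 1016/168 ≈ 6.048 mg/L.
Steady-state peak Cmax,ss = C₀·R ≈ 6.048 × 1.1612 ≈ 7.023 mg/L.

7.0 mg/L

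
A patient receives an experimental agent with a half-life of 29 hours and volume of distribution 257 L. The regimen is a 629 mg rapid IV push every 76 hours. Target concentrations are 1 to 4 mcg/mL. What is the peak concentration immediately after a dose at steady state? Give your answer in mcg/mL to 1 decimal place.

2.9 mcg/mL

k = ln2/t½ = ln2/29 ≈ 0.023902 h⁻¹; fraction remaining f = e^(−kτ) = e^(−0.023902×76) ≈ 0.1626.
Accumulation ratio R = 1/(1 − f) ≈ 1/0.8374 ≈ 1.1942.
Each bolus raises the concentration by D/Vd = 629/257 ≈ 2.447 mcg/mL.
Steady-state peak Cmax,ss = C₀·R ≈ 2.447 × 1.1942 ≈ 2.922 mcg/mL.
Peak 2.9 mcg/mL vs MTC 4 mcg/mL: below toxic threshold.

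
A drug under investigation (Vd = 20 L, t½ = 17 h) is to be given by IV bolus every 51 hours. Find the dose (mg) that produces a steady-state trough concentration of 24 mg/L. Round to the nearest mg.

3360 mg

τ/t½ = 51/17 ≈ 3, so f = (1/2)^(51/17) ≈ 0.125000.
Cmin,ss = (D/Vd)·f/(1−f), so D = Cmin,ss·Vd·(1−f)/f.
D = 24 × 20 × (1−f)/f ≈ 24 × 20 × 7.00000 ≈ 3360.00 mg.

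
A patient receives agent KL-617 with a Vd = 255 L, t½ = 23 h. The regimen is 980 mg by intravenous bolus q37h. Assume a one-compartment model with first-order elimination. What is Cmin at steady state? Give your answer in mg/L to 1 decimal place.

1.9 mg/L

τ/t½ = 37/23 ≈ 1.6087, so fraction remaining f = (1/2)^(37/23) ≈ 0.3279.
At steady state, accumulation factor R = 1/(1 − e^(−kτ)) ≈ 1.4879.
Each bolus raises the concentration by D/Vd = 980/255 ≈ 3.843 mg/L.
Cmax,ss = C₀/(1 − f) ≈ 3.843/0.6721 ≈ 5.718 mg/L.
One interval later, Cmin,ss = Cmax,ss·e^(−kτ) ≈ 5.718 × 0.3279 ≈ 1.875 mg/L.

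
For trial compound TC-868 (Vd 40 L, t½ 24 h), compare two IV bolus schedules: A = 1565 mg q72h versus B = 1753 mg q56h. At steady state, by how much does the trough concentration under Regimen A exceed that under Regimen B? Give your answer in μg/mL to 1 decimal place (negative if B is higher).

-5.3 μg/mL

Regimen A: f = (1/2)^(72/24) ≈ 0.1250; Cmin,ss = (1565/40)·f/(1−f) ≈ 5.589 μg/mL.
Regimen B: f = (1/2)^(56/24) ≈ 0.1984; Cmin,ss = (1753/40)·f/(1−f) ≈ 10.847 μg/mL.
Difference ≈ 5.589 − 10.847 ≈ -5.258 μg/mL.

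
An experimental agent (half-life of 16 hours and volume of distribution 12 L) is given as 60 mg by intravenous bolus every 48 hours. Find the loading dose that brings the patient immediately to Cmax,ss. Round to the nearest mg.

69 mg

f = (1/2)^(48/16) ≈ 0.125000; accumulation ratio R = 1/(1−f) ≈ 1.14286.
Loading dose to hit Cmax,ss on first dose: D_load = D_maint·R ≈ 60 × 1.14286 ≈ 68.57 mg.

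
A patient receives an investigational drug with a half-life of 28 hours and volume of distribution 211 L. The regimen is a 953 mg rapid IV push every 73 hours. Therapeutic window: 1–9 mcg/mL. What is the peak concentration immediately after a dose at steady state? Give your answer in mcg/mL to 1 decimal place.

5.4 mcg/mL

τ/t½ = 73/28 ≈ 2.6071, so fraction remaining f = (1/2)^(73/28) ≈ 0.1641.
At steady state, accumulation factor R = 1/(1 − e^(−kτ)) ≈ 1.1963.
Single-dose peak C₀ = D/Vd = 953/211 ≈ 4.517 mcg/mL.
Steady-state peak Cmax,ss = C₀·R ≈ 4.517 × 1.1963 ≈ 5.404 mcg/mL.
Peak 5.4 mcg/mL vs MTC 9 mcg/mL: below toxic threshold.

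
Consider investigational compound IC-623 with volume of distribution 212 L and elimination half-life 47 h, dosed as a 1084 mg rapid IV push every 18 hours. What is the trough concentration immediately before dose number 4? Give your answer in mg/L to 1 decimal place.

9.2 mg/L

f = (1/2)^(τ/t½) = (1/2)^(18/47) ≈ 0.7669.
C₀ = D/Vd = 1084/212 ≈ 5.113 mg/L.
Before the 4th dose, 3 doses have been given. Superposition: Cmin = C₀·(f + f² + … + f^3).
≈ 5.113 × (0.7669 + 0.5881 + 0.4510) ≈ 5.113 × 1.8060 ≈ 9.234 mg/L.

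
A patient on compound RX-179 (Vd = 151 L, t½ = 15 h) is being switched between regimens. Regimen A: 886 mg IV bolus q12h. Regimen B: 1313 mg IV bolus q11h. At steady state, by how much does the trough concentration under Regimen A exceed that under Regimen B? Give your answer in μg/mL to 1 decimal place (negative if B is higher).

Regimen A: f = (1/2)^(12/15) ≈ 0.5743; Cmin,ss = (886/151)·f/(1−f) ≈ 7.916 μg/mL.
Regimen B: f = (1/2)^(11/15) ≈ 0.6015; Cmin,ss = (1313/151)·f/(1−f) ≈ 13.125 μg/mL.
Difference ≈ 7.916 − 13.125 ≈ -5.209 μg/mL.

-5.2 μg/mL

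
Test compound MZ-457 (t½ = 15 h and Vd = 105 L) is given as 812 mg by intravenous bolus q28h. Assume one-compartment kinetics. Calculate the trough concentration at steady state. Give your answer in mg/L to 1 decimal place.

Over one 28-h interval, 28/15 ≈ 1.8667 half-lives elapse, leaving f ≈ 0.2742 of each dose.
Accumulation ratio R = 1/(1 − f) ≈ 1/0.7258 ≈ 1.3778.
Each bolus raises the concentration by D/Vd = 812/105 ≈ 7.733 mg/L.
Steady-state peak Cmax,ss = C₀·R ≈ 7.733 × 1.3778 ≈ 10.655 mg/L.
Steady-state trough Cmin,ss = Cmax,ss·f ≈ 10.655 × 0.2742 ≈ 2.922 mg/L.

2.9 mg/L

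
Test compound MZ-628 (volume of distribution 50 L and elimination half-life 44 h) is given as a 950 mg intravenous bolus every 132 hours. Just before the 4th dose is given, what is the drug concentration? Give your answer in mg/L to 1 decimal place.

f = (1/2)^(τ/t½) = (1/2)^(132/44) ≈ 0.1250.
C₀ = D/Vd = 950/50 ≈ 19.000 mg/L.
Before the 4th dose, 3 doses have been given. Superposition: Cmin = C₀·(f + f² + … + f^3).
≈ 19.000 × (0.1250 + 0.0156 + 0.0020) ≈ 19.000 × 0.1426 ≈ 2.709 mg/L.

2.7 mg/L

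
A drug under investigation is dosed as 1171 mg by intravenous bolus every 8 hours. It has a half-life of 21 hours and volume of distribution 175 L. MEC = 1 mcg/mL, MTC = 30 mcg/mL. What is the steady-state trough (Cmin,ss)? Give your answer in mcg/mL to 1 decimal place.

22.1 mcg/mL

τ/t½ = 8/21 ≈ 0.38095, so fraction remaining f = (1/2)^(8/21) ≈ 0.7679.
Single-dose peak C₀ = D/Vd = 1171/175 ≈ 6.691 mcg/mL.
Steady-state trough Cmin,ss = C₀·f/(1−f) ≈ 6.691 × 0.7679/0.2321 ≈ 22.137 mcg/mL.
Trough 22.1 mcg/mL vs MEC 1 mcg/mL: adequate.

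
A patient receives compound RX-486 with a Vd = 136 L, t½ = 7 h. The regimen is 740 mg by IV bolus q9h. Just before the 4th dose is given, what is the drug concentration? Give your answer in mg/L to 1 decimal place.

3.5 mg/L

f = (1/2)^(τ/t½) = (1/2)^(9/7) ≈ 0.4102.
C₀ = D/Vd = 740/136 ≈ 5.441 mg/L.
Before the 4th dose, 3 doses have been given. Superposition: Cmin = C₀·(f + f² + … + f^3).
≈ 5.441 × (0.4102 + 0.1683 + 0.0690) ≈ 5.441 × 0.6475 ≈ 3.523 mg/L.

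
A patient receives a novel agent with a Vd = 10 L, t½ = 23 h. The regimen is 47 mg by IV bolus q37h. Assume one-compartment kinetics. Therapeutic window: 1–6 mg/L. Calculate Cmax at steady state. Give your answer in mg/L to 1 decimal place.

Over one 37-h interval, 37/23 ≈ 1.6087 half-lives elapse, leaving f ≈ 0.3279 of each dose.
At steady state, accumulation factor R = 1/(1 − e^(−kτ)) ≈ 1.4879.
Single-dose peak C₀ = D/Vd = 47/10 ≈ 4.700 mg/L.
Steady-state peak Cmax,ss = C₀·R ≈ 4.700 × 1.4879 ≈ 6.993 mg/L.
Peak 7.0 mg/L vs MTC 6 mg/L: exceeds toxic threshold.

7.0 mg/L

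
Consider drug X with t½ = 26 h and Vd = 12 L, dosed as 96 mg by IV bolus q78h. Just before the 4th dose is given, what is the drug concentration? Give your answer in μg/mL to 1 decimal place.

f = (1/2)^(τ/t½) = (1/2)^(78/26) ≈ 0.1250.
C₀ = D/Vd = 96/12 ≈ 8.000 μg/mL.
Before the 4th dose, 3 doses have been given. Superposition: Cmin = C₀·(f + f² + … + f^3).
≈ 8.000 × (0.1250 + 0.0156 + 0.0020) ≈ 8.000 × 0.1426 ≈ 1.141 μg/mL.

1.1 μg/mL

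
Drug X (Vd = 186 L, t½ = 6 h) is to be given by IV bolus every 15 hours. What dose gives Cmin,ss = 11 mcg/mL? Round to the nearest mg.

9528 mg

τ/t½ = 15/6 ≈ 2.5, so f = (1/2)^(15/6) ≈ 0.176777.
Cmin,ss = (D/Vd)·f/(1−f), so D = Cmin,ss·Vd·(1−f)/f.
D = 11 × 186 × (1−f)/f ≈ 11 × 186 × 4.65684 ≈ 9527.89 mg.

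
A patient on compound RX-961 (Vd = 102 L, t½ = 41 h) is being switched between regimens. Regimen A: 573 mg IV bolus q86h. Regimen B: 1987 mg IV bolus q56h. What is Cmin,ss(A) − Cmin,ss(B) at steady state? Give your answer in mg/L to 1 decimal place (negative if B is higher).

-10.6 mg/L

Regimen A: f = (1/2)^(86/41) ≈ 0.2337; Cmin,ss = (573/102)·f/(1−f) ≈ 1.713 mg/L.
Regimen B: f = (1/2)^(56/41) ≈ 0.3880; Cmin,ss = (1987/102)·f/(1−f) ≈ 12.350 mg/L.
Difference ≈ 1.713 − 12.350 ≈ -10.637 mg/L.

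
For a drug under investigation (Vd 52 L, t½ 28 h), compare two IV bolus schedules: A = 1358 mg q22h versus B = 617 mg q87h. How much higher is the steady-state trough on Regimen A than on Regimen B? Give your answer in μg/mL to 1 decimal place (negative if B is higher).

34.5 μg/mL

Regimen A: f = (1/2)^(22/28) ≈ 0.5801; Cmin,ss = (1358/52)·f/(1−f) ≈ 36.079 μg/mL.
Regimen B: f = (1/2)^(87/28) ≈ 0.1161; Cmin,ss = (617/52)·f/(1−f) ≈ 1.559 μg/mL.
Difference ≈ 36.079 − 1.559 ≈ 34.520 μg/mL.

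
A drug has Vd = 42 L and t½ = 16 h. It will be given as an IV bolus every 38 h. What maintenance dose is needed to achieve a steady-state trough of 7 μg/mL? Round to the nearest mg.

τ/t½ = 38/16 ≈ 2.375, so f = (1/2)^(38/16) ≈ 0.192776.
Cmin,ss = (D/Vd)·f/(1−f), so D = Cmin,ss·Vd·(1−f)/f.
D = 7 × 42 × (1−f)/f ≈ 7 × 42 × 4.18737 ≈ 1231.09 mg.

1231 mg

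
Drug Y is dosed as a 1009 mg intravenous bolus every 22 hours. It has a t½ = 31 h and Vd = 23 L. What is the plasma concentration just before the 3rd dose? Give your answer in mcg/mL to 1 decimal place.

f = (1/2)^(τ/t½) = (1/2)^(22/31) ≈ 0.6115.
C₀ = D/Vd = 1009/23 ≈ 43.870 mcg/mL.
Before the 3rd dose, 2 doses have been given. Superposition: Cmin = C₀·(f + f²).
≈ 43.870 × (0.6115 + 0.3739) ≈ 43.870 × 0.9854 ≈ 43.229 mcg/mL.

43.2 mcg/mL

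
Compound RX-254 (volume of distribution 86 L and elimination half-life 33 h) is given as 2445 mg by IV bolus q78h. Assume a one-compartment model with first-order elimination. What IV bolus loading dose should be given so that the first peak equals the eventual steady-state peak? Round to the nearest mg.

f = (1/2)^(78/33) ≈ 0.194301; accumulation ratio R = 1/(1−f) ≈ 1.24116.
Loading dose to hit Cmax,ss on first dose: D_load = D_maint·R ≈ 2445 × 1.24116 ≈ 3034.64 mg.

3035 mg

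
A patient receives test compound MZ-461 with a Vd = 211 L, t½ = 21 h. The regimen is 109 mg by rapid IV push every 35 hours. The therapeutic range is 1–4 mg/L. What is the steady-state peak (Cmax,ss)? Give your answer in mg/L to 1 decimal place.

0.8 mg/L

τ/t½ = 35/21 ≈ 1.6667, so fraction remaining f = (1/2)^(35/21) ≈ 0.3150.
At steady state, accumulation factor R = 1/(1 − e^(−kτ)) ≈ 1.4599.
Each bolus raises the concentration by D/Vd = 109/211 ≈ 0.517 mg/L.
Cmax,ss = C₀/(1 − f) ≈ 0.517/0.6850 ≈ 0.755 mg/L.
Peak 0.8 mg/L vs MTC 4 mg/L: below toxic threshold.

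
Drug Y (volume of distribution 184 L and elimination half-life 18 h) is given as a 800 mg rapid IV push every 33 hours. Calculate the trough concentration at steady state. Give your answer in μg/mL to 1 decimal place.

k = ln2/t½ = ln2/18 ≈ 0.038508 h⁻¹; fraction remaining f = e^(−kτ) = e^(−0.038508×33) ≈ 0.2806.
Single-dose peak C₀ = D/Vd = 800/184 ≈ 4.348 μg/mL.
Steady-state trough Cmin,ss = C₀·f/(1−f) ≈ 4.348 × 0.2806/0.7194 ≈ 1.696 μg/mL.

1.7 μg/mL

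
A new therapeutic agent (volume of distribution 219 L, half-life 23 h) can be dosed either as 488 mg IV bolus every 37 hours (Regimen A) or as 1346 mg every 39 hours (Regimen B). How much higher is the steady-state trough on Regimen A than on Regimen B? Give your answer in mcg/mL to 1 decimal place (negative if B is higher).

-1.7 mcg/mL

Regimen A: f = (1/2)^(37/23) ≈ 0.3279; Cmin,ss = (488/219)·f/(1−f) ≈ 1.087 mcg/mL.
Regimen B: f = (1/2)^(39/23) ≈ 0.3087; Cmin,ss = (1346/219)·f/(1−f) ≈ 2.745 mcg/mL.
Difference ≈ 1.087 − 2.745 ≈ -1.658 mcg/mL.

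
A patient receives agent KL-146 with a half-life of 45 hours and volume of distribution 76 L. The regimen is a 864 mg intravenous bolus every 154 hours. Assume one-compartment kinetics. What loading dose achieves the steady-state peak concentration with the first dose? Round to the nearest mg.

f = (1/2)^(154/45) ≈ 0.093284; accumulation ratio R = 1/(1−f) ≈ 1.10288.
Loading dose to hit Cmax,ss on first dose: D_load = D_maint·R ≈ 864 × 1.10288 ≈ 952.89 mg.

953 mg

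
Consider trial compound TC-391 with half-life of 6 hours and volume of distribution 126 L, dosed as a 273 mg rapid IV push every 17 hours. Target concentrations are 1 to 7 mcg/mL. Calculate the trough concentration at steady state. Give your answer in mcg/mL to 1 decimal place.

k = ln2/t½ = ln2/6 ≈ 0.115525 h⁻¹; fraction remaining f = e^(−kτ) = e^(−0.115525×17) ≈ 0.1403.
Each bolus raises the concentration by D/Vd = 273/126 ≈ 2.167 mcg/mL.
Steady-state trough Cmin,ss = C₀·f/(1−f) ≈ 2.167 × 0.1403/0.8597 ≈ 0.354 mcg/mL.
Trough 0.4 mcg/mL vs MEC 1 mcg/mL: subtherapeutic.

0.4 mcg/mL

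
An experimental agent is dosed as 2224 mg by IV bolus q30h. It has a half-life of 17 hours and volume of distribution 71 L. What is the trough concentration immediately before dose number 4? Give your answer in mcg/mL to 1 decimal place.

f = (1/2)^(τ/t½) = (1/2)^(30/17) ≈ 0.2943.
C₀ = D/Vd = 2224/71 ≈ 31.324 mcg/mL.
Before the 4th dose, 3 doses have been given. Superposition: Cmin = C₀·(f + f² + … + f^3).
≈ 31.324 × (0.2943 + 0.0866 + 0.0255) ≈ 31.324 × 0.4064 ≈ 12.730 mcg/mL.

12.7 mcg/mL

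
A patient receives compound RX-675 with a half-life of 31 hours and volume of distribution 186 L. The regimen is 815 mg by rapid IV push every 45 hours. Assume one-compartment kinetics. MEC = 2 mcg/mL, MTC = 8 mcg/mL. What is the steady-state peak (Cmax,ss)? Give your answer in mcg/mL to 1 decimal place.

Over one 45-h interval, 45/31 ≈ 1.4516 half-lives elapse, leaving f ≈ 0.3656 of each dose.
Accumulation ratio R = 1/(1 − f) ≈ 1/0.6344 ≈ 1.5763.
Single-dose peak C₀ = D/Vd = 815/186 ≈ 4.382 mcg/mL.
Steady-state peak Cmax,ss = C₀·R ≈ 4.382 × 1.5763 ≈ 6.907 mcg/mL.
Peak 6.9 mcg/mL vs MTC 8 mcg/mL: below toxic threshold.

6.9 mcg/mL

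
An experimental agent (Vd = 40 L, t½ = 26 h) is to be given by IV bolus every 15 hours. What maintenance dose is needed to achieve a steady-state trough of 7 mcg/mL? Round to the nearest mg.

τ/t½ = 15/26 ≈ 0.57692, so f = (1/2)^(15/26) ≈ 0.670392.
Cmin,ss = (D/Vd)·f/(1−f), so D = Cmin,ss·Vd·(1−f)/f.
D = 7 × 40 × (1−f)/f ≈ 7 × 40 × 0.49166 ≈ 137.66 mg.

138 mg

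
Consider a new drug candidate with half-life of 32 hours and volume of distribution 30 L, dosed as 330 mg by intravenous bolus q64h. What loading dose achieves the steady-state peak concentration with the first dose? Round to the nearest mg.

440 mg

f = (1/2)^(64/32) ≈ 0.250000; accumulation ratio R = 1/(1−f) ≈ 1.33333.
Loading dose to hit Cmax,ss on first dose: D_load = D_maint·R ≈ 330 × 1.33333 ≈ 440.00 mg.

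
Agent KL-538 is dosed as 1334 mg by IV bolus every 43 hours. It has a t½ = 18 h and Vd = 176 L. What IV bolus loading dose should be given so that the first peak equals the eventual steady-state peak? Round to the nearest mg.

1649 mg

f = (1/2)^(43/18) ≈ 0.190929; accumulation ratio R = 1/(1−f) ≈ 1.23599.
Loading dose to hit Cmax,ss on first dose: D_load = D_maint·R ≈ 1334 × 1.23599 ≈ 1648.81 mg.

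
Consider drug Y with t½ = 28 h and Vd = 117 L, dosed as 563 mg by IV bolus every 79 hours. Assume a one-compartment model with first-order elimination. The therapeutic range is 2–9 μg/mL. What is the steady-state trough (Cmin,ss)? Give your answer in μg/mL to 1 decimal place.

k = ln2/t½ = ln2/28 ≈ 0.024755 h⁻¹; fraction remaining f = e^(−kτ) = e^(−0.024755×79) ≈ 0.1415.
At steady state, accumulation factor R = 1/(1 − e^(−kτ)) ≈ 1.1648.
Each bolus raises the concentration by D/Vd = 563/117 ≈ 4.812 μg/mL.
Steady-state peak Cmax,ss = C₀·R ≈ 4.812 × 1.1648 ≈ 5.605 μg/mL.
Steady-state trough Cmin,ss = Cmax,ss·f ≈ 5.605 × 0.1415 ≈ 0.793 μg/mL.
Trough 0.8 μg/mL vs MEC 2 μg/mL: subtherapeutic.

0.8 μg/mL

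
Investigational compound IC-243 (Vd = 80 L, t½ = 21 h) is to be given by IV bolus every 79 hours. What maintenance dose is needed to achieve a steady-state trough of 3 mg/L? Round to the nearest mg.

τ/t½ = 79/21 ≈ 3.7619, so f = (1/2)^(79/21) ≈ 0.073715.
Cmin,ss = (D/Vd)·f/(1−f), so D = Cmin,ss·Vd·(1−f)/f.
D = 3 × 80 × (1−f)/f ≈ 3 × 80 × 12.56576 ≈ 3015.78 mg.

3016 mg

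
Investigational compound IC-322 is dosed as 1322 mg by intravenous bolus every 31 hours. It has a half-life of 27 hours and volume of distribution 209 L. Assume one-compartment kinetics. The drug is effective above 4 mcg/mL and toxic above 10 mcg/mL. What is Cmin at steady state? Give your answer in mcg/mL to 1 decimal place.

τ/t½ = 31/27 ≈ 1.1481, so fraction remaining f = (1/2)^(31/27) ≈ 0.4512.
Each bolus raises the concentration by D/Vd = 1322/209 ≈ 6.325 mcg/mL.
Steady-state trough Cmin,ss = C₀·f/(1−f) ≈ 6.325 × 0.4512/0.5488 ≈ 5.200 mcg/mL.
Trough 5.2 mcg/mL vs MEC 4 mcg/mL: adequate.

5.2 mcg/mL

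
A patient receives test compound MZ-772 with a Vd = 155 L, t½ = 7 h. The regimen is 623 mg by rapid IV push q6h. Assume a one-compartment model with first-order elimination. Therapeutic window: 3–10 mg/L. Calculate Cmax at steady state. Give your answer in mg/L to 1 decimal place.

τ/t½ = 6/7 ≈ 0.85714, so fraction remaining f = (1/2)^(6/7) ≈ 0.5520.
Accumulation ratio R = 1/(1 − f) ≈ 1/0.4480 ≈ 2.2321.
Single-dose peak C₀ = D/Vd = 623/155 ≈ 4.019 mg/L.
Steady-state peak Cmax,ss = C₀·R ≈ 4.019 × 2.2321 ≈ 8.971 mg/L.
Peak 9.0 mg/L vs MTC 10 mg/L: below toxic threshold.

9.0 mg/L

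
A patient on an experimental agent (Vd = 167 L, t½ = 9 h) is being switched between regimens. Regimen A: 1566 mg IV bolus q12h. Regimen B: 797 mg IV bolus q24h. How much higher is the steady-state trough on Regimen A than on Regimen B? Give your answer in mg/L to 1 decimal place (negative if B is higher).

Regimen A: f = (1/2)^(12/9) ≈ 0.3969; Cmin,ss = (1566/167)·f/(1−f) ≈ 6.171 mg/L.
Regimen B: f = (1/2)^(24/9) ≈ 0.1575; Cmin,ss = (797/167)·f/(1−f) ≈ 0.892 mg/L.
Difference ≈ 6.171 − 0.892 ≈ 5.279 mg/L.

5.3 mg/L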